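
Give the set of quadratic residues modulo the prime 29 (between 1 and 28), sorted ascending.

1 4 5 6 7 9 13 16 20 22 23 24 25 28

Square k = 1,…,14 (k and 29−k give the same square):
1²=1, 2²=4, 3²=9, 4²=16, 5²=25, 6²≡7, 7²≡20, 8²≡6, 9²≡23, 10²≡13, 11²≡5, 12²≡28, 13²≡24, 14²≡22 (mod 29).
So the quadratic residues mod 29 are {1, 4, 5, 6, 7, 9, 13, 16, 20, 22, 23, 24, 25, 28}.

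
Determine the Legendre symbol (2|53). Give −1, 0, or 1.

Euler's criterion: (2/53) ≡ 2^26 (mod 53).
2^2 ≡ 4 (mod 53)
2^4 ≡ 16 (mod 53)
2^8 ≡ 44 (mod 53)
2^16 ≡ 28 (mod 53)
2^26 = 2^(16+8+2) ≡ 52 (mod 53).
Result is 52 ≡ −1, so (2/53) = −1.

-1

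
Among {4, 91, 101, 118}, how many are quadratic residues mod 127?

1

(4/127) = +1 → QR.
(91/127) = -1 → non-residue.
(101/127) = -1 → non-residue.
(118/127) = -1 → non-residue.
Total quadratic residues among the 4: 1.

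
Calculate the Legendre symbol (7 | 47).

Euler's criterion: (7/47) ≡ 7^23 (mod 47).
7^2 ≡ 2 (mod 47)
7^4 ≡ 4 (mod 47)
7^8 ≡ 16 (mod 47)
7^16 ≡ 21 (mod 47)
7^23 = 7^(16+4+2+1) ≡ 1 (mod 47).
Result is 1, so (7/47) = 1.

1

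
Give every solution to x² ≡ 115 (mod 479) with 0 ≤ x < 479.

Since 479 ≡ 3 (mod 4), a square root of 115 is 115^((479+1)/4) = 115^120 mod 479.
Repeated squaring: 115^2≡292, 115^4≡2, 115^8≡4, 115^16≡16, 115^32≡256, 115^64≡392 (mod 479).
115^120 = 115^(64+32+16+8) ≡ 96 (mod 479).
Check: 96² = 9216 ≡ 115 (mod 479). The two roots are 96 and 383.

96, 383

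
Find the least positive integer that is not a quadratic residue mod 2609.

3

(2/2609) = +1, so 2 is a residue.
(3/2609) = −1, so 3 is the smallest positive non-residue mod 2609.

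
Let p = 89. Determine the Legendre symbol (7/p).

Euler's criterion: (7/89) ≡ 7^44 (mod 89).
7^2 ≡ 49 (mod 89)
7^4 ≡ 87 (mod 89)
7^8 ≡ 4 (mod 89)
7^16 ≡ 16 (mod 89)
7^32 ≡ 78 (mod 89)
7^44 = 7^(32+8+4) ≡ 88 (mod 89).
Result is 88 ≡ −1, so (7/89) = −1.

-1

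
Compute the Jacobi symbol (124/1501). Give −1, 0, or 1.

-1

Pull out 2^2: since 1501 ≡ 5 (mod 8), (2/1501) = -1, so (2/1501)^2 = +1.
Reciprocity: 31 ≡ 3 and 1501 ≡ 1 (mod 4), so (31/1501) = +(1501/31).
Reduce top mod 31: now compute (13/31).
Reciprocity: 13 ≡ 1 and 31 ≡ 3 (mod 4), so (13/31) = +(31/13).
Reduce top mod 13: now compute (5/13).
Reciprocity: 5 ≡ 1 and 13 ≡ 1 (mod 4), so (5/13) = +(13/5).
Reduce top mod 5: now compute (3/5).
Reciprocity: 3 ≡ 3 and 5 ≡ 1 (mod 4), so (3/5) = +(5/3).
Reduce top mod 3: now compute (2/3).
Pull out 2: since 3 ≡ 3 (mod 8), (2/3) = -1.
Reached (1/3) = 1. Collecting the sign flips along the way, the symbol is -1.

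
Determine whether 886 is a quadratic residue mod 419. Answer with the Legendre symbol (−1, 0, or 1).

Euler's criterion: (886/419) ≡ 48^209 (mod 419).
48^2 ≡ 209 (mod 419)
48^4 ≡ 105 (mod 419)
48^8 ≡ 131 (mod 419)
48^16 ≡ 401 (mod 419)
48^32 ≡ 324 (mod 419)
48^64 ≡ 226 (mod 419)
48^128 ≡ 377 (mod 419)
48^209 = 48^(128+64+16+1) ≡ 1 (mod 419).
Result is 1, so (886/419) = 1.

1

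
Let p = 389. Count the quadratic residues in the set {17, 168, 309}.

3

(17/389) = +1 → QR.
(168/389) = +1 → QR.
(309/389) = +1 → QR.
Total quadratic residues among the 3: 3.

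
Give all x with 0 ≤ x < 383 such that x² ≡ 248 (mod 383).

Since 383 ≡ 3 (mod 4), a square root of 248 is 248^((383+1)/4) = 248^96 mod 383.
Repeated squaring: 248^2≡224, 248^4≡3, 248^8≡9, 248^16≡81, 248^32≡50, 248^64≡202 (mod 383).
248^96 = 248^(64+32) ≡ 142 (mod 383).
Check: 142² = 20164 ≡ 248 (mod 383). The two roots are 142 and 241.

142, 241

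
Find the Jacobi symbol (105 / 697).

-1

Reciprocity: 105 ≡ 1 and 697 ≡ 1 (mod 4), so (105/697) = +(697/105).
Reduce top mod 105: now compute (67/105).
Reciprocity: 67 ≡ 3 and 105 ≡ 1 (mod 4), so (67/105) = +(105/67).
Reduce top mod 67: now compute (38/67).
Pull out 2: since 67 ≡ 3 (mod 8), (2/67) = -1.
Reciprocity: 19 ≡ 3 and 67 ≡ 3 (mod 4), so (19/67) = −(67/19).
Reduce top mod 19: now compute (10/19).
Pull out 2: since 19 ≡ 3 (mod 8), (2/19) = -1.
Reciprocity: 5 ≡ 1 and 19 ≡ 3 (mod 4), so (5/19) = +(19/5).
Reduce top mod 5: now compute (4/5).
Pull out 2^2: since 5 ≡ 5 (mod 8), (2/5) = -1, so (2/5)^2 = +1.
Reached (1/5) = 1. Collecting the sign flips along the way, the symbol is -1.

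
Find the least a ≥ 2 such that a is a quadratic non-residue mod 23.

(2/23) = +1, so 2 is a residue.
(3/23) = +1, so 3 is a residue.
(4/23) = +1, so 4 is a residue.
(5/23) = −1, so 5 is the smallest positive non-residue mod 23.

5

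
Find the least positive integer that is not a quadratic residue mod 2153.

3

(2/2153) = +1, so 2 is a residue.
(3/2153) = −1, so 3 is the smallest positive non-residue mod 2153.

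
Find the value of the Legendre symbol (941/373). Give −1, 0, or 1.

Euler's criterion: (941/373) ≡ 195^186 (mod 373).
195^2 ≡ 352 (mod 373)
195^4 ≡ 68 (mod 373)
195^8 ≡ 148 (mod 373)
195^16 ≡ 270 (mod 373)
195^32 ≡ 165 (mod 373)
195^64 ≡ 369 (mod 373)
195^128 ≡ 16 (mod 373)
195^186 = 195^(128+32+16+8+2) ≡ 372 (mod 373).
Result is 372 ≡ −1, so (941/373) = −1.

-1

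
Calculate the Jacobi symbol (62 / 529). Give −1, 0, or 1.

1

Pull out 2: since 529 ≡ 1 (mod 8), (2/529) = +1.
Reciprocity: 31 ≡ 3 and 529 ≡ 1 (mod 4), so (31/529) = +(529/31).
Reduce top mod 31: now compute (2/31).
Pull out 2: since 31 ≡ 7 (mod 8), (2/31) = +1.
Reached (1/31) = 1. Collecting the sign flips along the way, the symbol is +1.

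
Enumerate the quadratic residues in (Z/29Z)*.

Square k = 1,…,14 (k and 29−k give the same square):
1²=1, 2²=4, 3²=9, 4²=16, 5²=25, 6²≡7, 7²≡20, 8²≡6, 9²≡23, 10²≡13, 11²≡5, 12²≡28, 13²≡24, 14²≡22 (mod 29).
So the quadratic residues mod 29 are {1, 4, 5, 6, 7, 9, 13, 16, 20, 22, 23, 24, 25, 28}.

1 4 5 6 7 9 13 16 20 22 23 24 25 28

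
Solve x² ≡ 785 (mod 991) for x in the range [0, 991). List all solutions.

Since 991 ≡ 3 (mod 4), a square root of 785 is 785^((991+1)/4) = 785^248 mod 991.
Repeated squaring: 785^2≡814, 785^4≡608, 785^8≡21, 785^16≡441, 785^32≡245, 785^64≡565, 785^128≡123 (mod 991).
785^248 = 785^(128+64+32+16+8) ≡ 862 (mod 991).
Check: 862² = 743044 ≡ 785 (mod 991). The two roots are 129 and 862.

129, 862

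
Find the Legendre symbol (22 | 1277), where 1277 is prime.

-1

Pull out 2: since 1277 ≡ 5 (mod 8), (2/1277) = -1.
Reciprocity: 11 ≡ 3 and 1277 ≡ 1 (mod 4), so (11/1277) = +(1277/11).
Reduce top mod 11: now compute (1/11).
Reached (1/11) = 1. Collecting the sign flips along the way, the symbol is -1.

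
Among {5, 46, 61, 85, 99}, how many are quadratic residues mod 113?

3

(5/113) = -1 → non-residue.
(46/113) = -1 → non-residue.
(61/113) = +1 → QR.
(85/113) = +1 → QR.
(99/113) = +1 → QR.
Total quadratic residues among the 5: 3.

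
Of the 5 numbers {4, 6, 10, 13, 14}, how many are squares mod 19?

2

(4/19) = +1 → QR.
(6/19) = +1 → QR.
(10/19) = -1 → non-residue.
(13/19) = -1 → non-residue.
(14/19) = -1 → non-residue.
Total quadratic residues among the 5: 2.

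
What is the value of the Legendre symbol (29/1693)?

Reciprocity: 29 ≡ 1 and 1693 ≡ 1 (mod 4), so (29/1693) = +(1693/29).
Reduce top mod 29: now compute (11/29).
Reciprocity: 11 ≡ 3 and 29 ≡ 1 (mod 4), so (11/29) = +(29/11).
Reduce top mod 11: now compute (7/11).
Reciprocity: 7 ≡ 3 and 11 ≡ 3 (mod 4), so (7/11) = −(11/7).
Reduce top mod 7: now compute (4/7).
Pull out 2^2: since 7 ≡ 7 (mod 8), (2/7) = +1, so (2/7)^2 = +1.
Reached (1/7) = 1. Collecting the sign flips along the way, the symbol is -1.

-1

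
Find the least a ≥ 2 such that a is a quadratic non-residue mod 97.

(2/97) = +1, so 2 is a residue.
(3/97) = +1, so 3 is a residue.
(4/97) = +1, so 4 is a residue.
(5/97) = −1, so 5 is the smallest positive non-residue mod 97.

5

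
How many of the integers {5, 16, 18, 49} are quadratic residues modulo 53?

(5/53) = -1 → non-residue.
(16/53) = +1 → QR.
(18/53) = -1 → non-residue.
(49/53) = +1 → QR.
Total quadratic residues among the 4: 2.

2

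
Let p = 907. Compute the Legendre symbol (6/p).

Pull out 2: since 907 ≡ 3 (mod 8), (2/907) = -1.
Reciprocity: 3 ≡ 3 and 907 ≡ 3 (mod 4), so (3/907) = −(907/3).
Reduce top mod 3: now compute (1/3).
Reached (1/3) = 1. Collecting the sign flips along the way, the symbol is +1.

1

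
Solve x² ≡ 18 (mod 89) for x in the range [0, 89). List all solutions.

14, 75

89 ≡ 1 (mod 4), so we find a root by search.
Trying successive values, 14² = 196 ≡ 18 (mod 89). The other root is 89 − 14 = 75.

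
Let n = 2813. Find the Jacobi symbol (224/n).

1

Pull out 2^5: since 2813 ≡ 5 (mod 8), (2/2813) = -1, so (2/2813)^5 = -1.
Reciprocity: 7 ≡ 3 and 2813 ≡ 1 (mod 4), so (7/2813) = +(2813/7).
Reduce top mod 7: now compute (6/7).
Pull out 2: since 7 ≡ 7 (mod 8), (2/7) = +1.
Reciprocity: 3 ≡ 3 and 7 ≡ 3 (mod 4), so (3/7) = −(7/3).
Reduce top mod 3: now compute (1/3).
Reached (1/3) = 1. Collecting the sign flips along the way, the symbol is +1.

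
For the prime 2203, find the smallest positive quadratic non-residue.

(2/2203) = −1, so 2 is the smallest positive non-residue mod 2203.

2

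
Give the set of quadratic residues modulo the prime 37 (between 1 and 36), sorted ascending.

1 3 4 7 9 10 11 12 16 21 25 26 27 28 30 33 34 36

Square k = 1,…,18 (k and 37−k give the same square):
1²=1, 2²=4, 3²=9, 4²=16, 5²=25, 6²=36, 7²≡12, 8²≡27, 9²≡7, 10²≡26, 11²≡10, 12²≡33, 13²≡21, 14²≡11, 15²≡3, 16²≡34, 17²≡30, 18²≡28 (mod 37).
So the quadratic residues mod 37 are {1, 3, 4, 7, 9, 10, 11, 12, 16, 21, 25, 26, 27, 28, 30, 33, 34, 36}.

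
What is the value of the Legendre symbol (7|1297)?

Reciprocity: 7 ≡ 3 and 1297 ≡ 1 (mod 4), so (7/1297) = +(1297/7).
Reduce top mod 7: now compute (2/7).
Pull out 2: since 7 ≡ 7 (mod 8), (2/7) = +1.
Reached (1/7) = 1. Collecting the sign flips along the way, the symbol is +1.

1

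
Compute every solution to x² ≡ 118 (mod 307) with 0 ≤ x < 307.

90, 217

Since 307 ≡ 3 (mod 4), a square root of 118 is 118^((307+1)/4) = 118^77 mod 307.
Repeated squaring: 118^2≡109, 118^4≡215, 118^8≡175, 118^16≡232, 118^32≡99, 118^64≡284 (mod 307).
118^77 = 118^(64+8+4+1) ≡ 90 (mod 307).
Check: 90² = 8100 ≡ 118 (mod 307). The two roots are 90 and 217.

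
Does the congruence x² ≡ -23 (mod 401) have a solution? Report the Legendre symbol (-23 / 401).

First reduce: -23 ≡ 378 (mod 401).
Pull out 2: since 401 ≡ 1 (mod 8), (2/401) = +1.
Reciprocity: 189 ≡ 1 and 401 ≡ 1 (mod 4), so (189/401) = +(401/189).
Reduce top mod 189: now compute (23/189).
Reciprocity: 23 ≡ 3 and 189 ≡ 1 (mod 4), so (23/189) = +(189/23).
Reduce top mod 23: now compute (5/23).
Reciprocity: 5 ≡ 1 and 23 ≡ 3 (mod 4), so (5/23) = +(23/5).
Reduce top mod 5: now compute (3/5).
Reciprocity: 3 ≡ 3 and 5 ≡ 1 (mod 4), so (3/5) = +(5/3).
Reduce top mod 3: now compute (2/3).
Pull out 2: since 3 ≡ 3 (mod 8), (2/3) = -1.
Reached (1/3) = 1. Collecting the sign flips along the way, the symbol is -1.

-1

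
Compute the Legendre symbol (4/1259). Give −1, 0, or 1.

1

Pull out 2^2: since 1259 ≡ 3 (mod 8), (2/1259) = -1, so (2/1259)^2 = +1.
Reached (1/1259) = 1. Collecting the sign flips along the way, the symbol is +1.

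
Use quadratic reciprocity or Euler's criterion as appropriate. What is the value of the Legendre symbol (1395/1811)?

1

Reciprocity: 1395 ≡ 3 and 1811 ≡ 3 (mod 4), so (1395/1811) = −(1811/1395).
Reduce top mod 1395: now compute (416/1395).
Pull out 2^5: since 1395 ≡ 3 (mod 8), (2/1395) = -1, so (2/1395)^5 = -1.
Reciprocity: 13 ≡ 1 and 1395 ≡ 3 (mod 4), so (13/1395) = +(1395/13).
Reduce top mod 13: now compute (4/13).
Pull out 2^2: since 13 ≡ 5 (mod 8), (2/13) = -1, so (2/13)^2 = +1.
Reached (1/13) = 1. Collecting the sign flips along the way, the symbol is +1.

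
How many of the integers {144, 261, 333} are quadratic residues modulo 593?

3

(144/593) = +1 → QR.
(261/593) = +1 → QR.
(333/593) = +1 → QR.
Total quadratic residues among the 3: 3.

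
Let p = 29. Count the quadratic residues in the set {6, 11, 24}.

(6/29) = +1 → QR.
(11/29) = -1 → non-residue.
(24/29) = +1 → QR.
Total quadratic residues among the 3: 2.

2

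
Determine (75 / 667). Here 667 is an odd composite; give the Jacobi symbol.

-1

Reciprocity: 75 ≡ 3 and 667 ≡ 3 (mod 4), so (75/667) = −(667/75).
Reduce top mod 75: now compute (67/75).
Reciprocity: 67 ≡ 3 and 75 ≡ 3 (mod 4), so (67/75) = −(75/67).
Reduce top mod 67: now compute (8/67).
Pull out 2^3: since 67 ≡ 3 (mod 8), (2/67) = -1, so (2/67)^3 = -1.
Reached (1/67) = 1. Collecting the sign flips along the way, the symbol is -1.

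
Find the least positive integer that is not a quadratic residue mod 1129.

11

(2/1129) = +1, so 2 is a residue.
(3/1129) = +1, so 3 is a residue.
(4/1129) = +1, so 4 is a residue.
(5/1129) = +1, so 5 is a residue.
(6/1129) = +1, so 6 is a residue.
(7/1129) = +1, so 7 is a residue.
(8/1129) = +1, so 8 is a residue.
(9/1129) = +1, so 9 is a residue.
(10/1129) = +1, so 10 is a residue.
(11/1129) = −1, so 11 is the smallest positive non-residue mod 1129.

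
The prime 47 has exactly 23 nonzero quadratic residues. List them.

Square k = 1,…,23 (k and 47−k give the same square):
1²=1, 2²=4, 3²=9, 4²=16, 5²=25, 6²=36, 7²≡2, 8²≡17, 9²≡34, 10²≡6, 11²≡27, 12²≡3, 13²≡28, 14²≡8, 15²≡37, 16²≡21, 17²≡7, 18²≡42, 19²≡32, 20²≡24, 21²≡18, 22²≡14, 23²≡12 (mod 47).
So the quadratic residues mod 47 are {1, 2, 3, 4, 6, 7, 8, 9, 12, 14, 16, 17, 18, 21, 24, 25, 27, 28, 32, 34, 36, 37, 42}.

1 2 3 4 6 7 8 9 12 14 16 17 18 21 24 25 27 28 32 34 36 37 42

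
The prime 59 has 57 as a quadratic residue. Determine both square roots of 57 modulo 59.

Since 59 ≡ 3 (mod 4), a square root of 57 is 57^((59+1)/4) = 57^15 mod 59.
Repeated squaring: 57^2≡4, 57^4≡16, 57^8≡20 (mod 59).
57^15 = 57^(8+4+2+1) ≡ 36 (mod 59).
Check: 36² = 1296 ≡ 57 (mod 59). The two roots are 23 and 36.

23, 36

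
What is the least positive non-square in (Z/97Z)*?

(2/97) = +1, so 2 is a residue.
(3/97) = +1, so 3 is a residue.
(4/97) = +1, so 4 is a residue.
(5/97) = −1, so 5 is the smallest positive non-residue mod 97.

5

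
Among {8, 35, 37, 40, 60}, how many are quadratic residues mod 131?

(8/131) = -1 → non-residue.
(35/131) = +1 → QR.
(37/131) = -1 → non-residue.
(40/131) = -1 → non-residue.
(60/131) = +1 → QR.
Total quadratic residues among the 5: 2.

2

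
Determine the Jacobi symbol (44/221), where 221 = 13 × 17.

1

Pull out 2^2: since 221 ≡ 5 (mod 8), (2/221) = -1, so (2/221)^2 = +1.
Reciprocity: 11 ≡ 3 and 221 ≡ 1 (mod 4), so (11/221) = +(221/11).
Reduce top mod 11: now compute (1/11).
Reached (1/11) = 1. Collecting the sign flips along the way, the symbol is +1.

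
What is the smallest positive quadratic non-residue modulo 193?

5

(2/193) = +1, so 2 is a residue.
(3/193) = +1, so 3 is a residue.
(4/193) = +1, so 4 is a residue.
(5/193) = −1, so 5 is the smallest positive non-residue mod 193.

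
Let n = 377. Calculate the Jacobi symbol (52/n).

Pull out 2^2: since 377 ≡ 1 (mod 8), (2/377) = +1, so (2/377)^2 = +1.
Reciprocity: 13 ≡ 1 and 377 ≡ 1 (mod 4), so (13/377) = +(377/13).
Reduce top mod 13: now compute (0/13).
Top reduces to 0: gcd > 1, so the symbol is 0.

0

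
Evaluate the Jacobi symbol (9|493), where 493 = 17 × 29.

Reciprocity: 9 ≡ 1 and 493 ≡ 1 (mod 4), so (9/493) = +(493/9).
Reduce top mod 9: now compute (7/9).
Reciprocity: 7 ≡ 3 and 9 ≡ 1 (mod 4), so (7/9) = +(9/7).
Reduce top mod 7: now compute (2/7).
Pull out 2: since 7 ≡ 7 (mod 8), (2/7) = +1.
Reached (1/7) = 1. Collecting the sign flips along the way, the symbol is +1.

1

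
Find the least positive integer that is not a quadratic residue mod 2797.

(2/2797) = −1, so 2 is the smallest positive non-residue mod 2797.

2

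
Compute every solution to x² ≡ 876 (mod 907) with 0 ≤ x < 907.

85, 822

Since 907 ≡ 3 (mod 4), a square root of 876 is 876^((907+1)/4) = 876^227 mod 907.
Repeated squaring: 876^2≡54, 876^4≡195, 876^8≡838, 876^16≡226, 876^32≡284, 876^64≡840, 876^128≡861 (mod 907).
876^227 = 876^(128+64+32+2+1) ≡ 85 (mod 907).
Check: 85² = 7225 ≡ 876 (mod 907). The two roots are 85 and 822.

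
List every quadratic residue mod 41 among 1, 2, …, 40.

1, 2, 4, 5, 8, 9, 10, 16, 18, 20, 21, 23, 25, 31, 32, 33, 36, 37, 39, 40

Square k = 1,…,20 (k and 41−k give the same square):
1²=1, 2²=4, 3²=9, 4²=16, 5²=25, 6²=36, 7²≡8, 8²≡23, 9²≡40, 10²≡18, 11²≡39, 12²≡21, 13²≡5, 14²≡32, 15²≡20, 16²≡10, 17²≡2, 18²≡37, 19²≡33, 20²≡31 (mod 41).
So the quadratic residues mod 41 are {1, 2, 4, 5, 8, 9, 10, 16, 18, 20, 21, 23, 25, 31, 32, 33, 36, 37, 39, 40}.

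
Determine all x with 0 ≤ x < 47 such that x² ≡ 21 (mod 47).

Since 47 ≡ 3 (mod 4), a square root of 21 is 21^((47+1)/4) = 21^12 mod 47.
Repeated squaring: 21^2≡18, 21^4≡42, 21^8≡25 (mod 47).
21^12 = 21^(8+4) ≡ 16 (mod 47).
Check: 16² = 256 ≡ 21 (mod 47). The two roots are 16 and 31.

16, 31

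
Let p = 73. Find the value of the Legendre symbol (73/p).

First reduce: 73 ≡ 0 (mod 73).
Top reduces to 0: gcd > 1, so the symbol is 0.

0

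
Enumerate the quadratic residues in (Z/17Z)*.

Square k = 1,…,8 (k and 17−k give the same square):
1²=1, 2²=4, 3²=9, 4²=16, 5²≡8, 6²≡2, 7²≡15, 8²≡13 (mod 17).
So the quadratic residues mod 17 are {1, 2, 4, 8, 9, 13, 15, 16}.

1 2 4 8 9 13 15 16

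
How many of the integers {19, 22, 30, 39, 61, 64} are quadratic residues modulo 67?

4

(19/67) = +1 → QR.
(22/67) = +1 → QR.
(30/67) = -1 → non-residue.
(39/67) = +1 → QR.
(61/67) = -1 → non-residue.
(64/67) = +1 → QR.
Total quadratic residues among the 6: 4.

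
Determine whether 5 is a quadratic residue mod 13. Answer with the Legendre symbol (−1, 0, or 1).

-1

Reciprocity: 5 ≡ 1 and 13 ≡ 1 (mod 4), so (5/13) = +(13/5).
Reduce top mod 5: now compute (3/5).
Reciprocity: 3 ≡ 3 and 5 ≡ 1 (mod 4), so (3/5) = +(5/3).
Reduce top mod 3: now compute (2/3).
Pull out 2: since 3 ≡ 3 (mod 8), (2/3) = -1.
Reached (1/3) = 1. Collecting the sign flips along the way, the symbol is -1.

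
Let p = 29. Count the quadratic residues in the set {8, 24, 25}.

(8/29) = -1 → non-residue.
(24/29) = +1 → QR.
(25/29) = +1 → QR.
Total quadratic residues among the 3: 2.

2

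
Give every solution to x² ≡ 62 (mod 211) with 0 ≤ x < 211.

22, 189

Since 211 ≡ 3 (mod 4), a square root of 62 is 62^((211+1)/4) = 62^53 mod 211.
Repeated squaring: 62^2≡46, 62^4≡6, 62^8≡36, 62^16≡30, 62^32≡56 (mod 211).
62^53 = 62^(32+16+4+1) ≡ 189 (mod 211).
Check: 189² = 35721 ≡ 62 (mod 211). The two roots are 22 and 189.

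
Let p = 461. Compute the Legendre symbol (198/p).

Pull out 2: since 461 ≡ 5 (mod 8), (2/461) = -1.
Reciprocity: 99 ≡ 3 and 461 ≡ 1 (mod 4), so (99/461) = +(461/99).
Reduce top mod 99: now compute (65/99).
Reciprocity: 65 ≡ 1 and 99 ≡ 3 (mod 4), so (65/99) = +(99/65).
Reduce top mod 65: now compute (34/65).
Pull out 2: since 65 ≡ 1 (mod 8), (2/65) = +1.
Reciprocity: 17 ≡ 1 and 65 ≡ 1 (mod 4), so (17/65) = +(65/17).
Reduce top mod 17: now compute (14/17).
Pull out 2: since 17 ≡ 1 (mod 8), (2/17) = +1.
Reciprocity: 7 ≡ 3 and 17 ≡ 1 (mod 4), so (7/17) = +(17/7).
Reduce top mod 7: now compute (3/7).
Reciprocity: 3 ≡ 3 and 7 ≡ 3 (mod 4), so (3/7) = −(7/3).
Reduce top mod 3: now compute (1/3).
Reached (1/3) = 1. Collecting the sign flips along the way, the symbol is +1.

1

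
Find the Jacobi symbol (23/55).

-1

Reciprocity: 23 ≡ 3 and 55 ≡ 3 (mod 4), so (23/55) = −(55/23).
Reduce top mod 23: now compute (9/23).
Reciprocity: 9 ≡ 1 and 23 ≡ 3 (mod 4), so (9/23) = +(23/9).
Reduce top mod 9: now compute (5/9).
Reciprocity: 5 ≡ 1 and 9 ≡ 1 (mod 4), so (5/9) = +(9/5).
Reduce top mod 5: now compute (4/5).
Pull out 2^2: since 5 ≡ 5 (mod 8), (2/5) = -1, so (2/5)^2 = +1.
Reached (1/5) = 1. Collecting the sign flips along the way, the symbol is -1.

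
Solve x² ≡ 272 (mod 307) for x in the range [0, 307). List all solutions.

Since 307 ≡ 3 (mod 4), a square root of 272 is 272^((307+1)/4) = 272^77 mod 307.
Repeated squaring: 272^2≡304, 272^4≡9, 272^8≡81, 272^16≡114, 272^32≡102, 272^64≡273 (mod 307).
272^77 = 272^(64+8+4+1) ≡ 235 (mod 307).
Check: 235² = 55225 ≡ 272 (mod 307). The two roots are 72 and 235.

72, 235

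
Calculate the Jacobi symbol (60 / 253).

Pull out 2^2: since 253 ≡ 5 (mod 8), (2/253) = -1, so (2/253)^2 = +1.
Reciprocity: 15 ≡ 3 and 253 ≡ 1 (mod 4), so (15/253) = +(253/15).
Reduce top mod 15: now compute (13/15).
Reciprocity: 13 ≡ 1 and 15 ≡ 3 (mod 4), so (13/15) = +(15/13).
Reduce top mod 13: now compute (2/13).
Pull out 2: since 13 ≡ 5 (mod 8), (2/13) = -1.
Reached (1/13) = 1. Collecting the sign flips along the way, the symbol is -1.

-1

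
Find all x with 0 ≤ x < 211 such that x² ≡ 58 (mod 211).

67, 144

Since 211 ≡ 3 (mod 4), a square root of 58 is 58^((211+1)/4) = 58^53 mod 211.
Repeated squaring: 58^2≡199, 58^4≡144, 58^8≡58, 58^16≡199, 58^32≡144 (mod 211).
58^53 = 58^(32+16+4+1) ≡ 144 (mod 211).
Check: 144² = 20736 ≡ 58 (mod 211). The two roots are 67 and 144.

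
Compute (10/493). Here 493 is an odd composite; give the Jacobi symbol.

1

Pull out 2: since 493 ≡ 5 (mod 8), (2/493) = -1.
Reciprocity: 5 ≡ 1 and 493 ≡ 1 (mod 4), so (5/493) = +(493/5).
Reduce top mod 5: now compute (3/5).
Reciprocity: 3 ≡ 3 and 5 ≡ 1 (mod 4), so (3/5) = +(5/3).
Reduce top mod 3: now compute (2/3).
Pull out 2: since 3 ≡ 3 (mod 8), (2/3) = -1.
Reached (1/3) = 1. Collecting the sign flips along the way, the symbol is +1.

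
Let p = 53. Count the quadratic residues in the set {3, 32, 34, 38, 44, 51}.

2

(3/53) = -1 → non-residue.
(32/53) = -1 → non-residue.
(34/53) = -1 → non-residue.
(38/53) = +1 → QR.
(44/53) = +1 → QR.
(51/53) = -1 → non-residue.
Total quadratic residues among the 6: 2.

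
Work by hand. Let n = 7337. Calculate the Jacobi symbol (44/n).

0

Pull out 2^2: since 7337 ≡ 1 (mod 8), (2/7337) = +1, so (2/7337)^2 = +1.
Reciprocity: 11 ≡ 3 and 7337 ≡ 1 (mod 4), so (11/7337) = +(7337/11).
Reduce top mod 11: now compute (0/11).
Top reduces to 0: gcd > 1, so the symbol is 0.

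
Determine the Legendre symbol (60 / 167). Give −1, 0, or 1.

-1

Pull out 2^2: since 167 ≡ 7 (mod 8), (2/167) = +1, so (2/167)^2 = +1.
Reciprocity: 15 ≡ 3 and 167 ≡ 3 (mod 4), so (15/167) = −(167/15).
Reduce top mod 15: now compute (2/15).
Pull out 2: since 15 ≡ 7 (mod 8), (2/15) = +1.
Reached (1/15) = 1. Collecting the sign flips along the way, the symbol is -1.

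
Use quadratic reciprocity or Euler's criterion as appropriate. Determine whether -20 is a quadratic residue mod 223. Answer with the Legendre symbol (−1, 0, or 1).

1

Euler's criterion: (-20/223) ≡ 203^111 (mod 223).
203^2 ≡ 177 (mod 223)
203^4 ≡ 109 (mod 223)
203^8 ≡ 62 (mod 223)
203^16 ≡ 53 (mod 223)
203^32 ≡ 133 (mod 223)
203^64 ≡ 72 (mod 223)
203^111 = 203^(64+32+8+4+2+1) ≡ 1 (mod 223).
Result is 1, so (-20/223) = 1.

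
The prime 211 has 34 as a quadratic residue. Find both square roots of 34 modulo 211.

Since 211 ≡ 3 (mod 4), a square root of 34 is 34^((211+1)/4) = 34^53 mod 211.
Repeated squaring: 34^2≡101, 34^4≡73, 34^8≡54, 34^16≡173, 34^32≡178 (mod 211).
34^53 = 34^(32+16+4+1) ≡ 178 (mod 211).
Check: 178² = 31684 ≡ 34 (mod 211). The two roots are 33 and 178.

33, 178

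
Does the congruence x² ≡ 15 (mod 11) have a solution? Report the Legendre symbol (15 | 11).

1

Euler's criterion: (15/11) ≡ 4^5 (mod 11).
4^2 ≡ 5 (mod 11)
4^4 ≡ 3 (mod 11)
4^5 = 4^(4+1) ≡ 1 (mod 11).
Result is 1, so (15/11) = 1.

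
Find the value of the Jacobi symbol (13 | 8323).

Reciprocity: 13 ≡ 1 and 8323 ≡ 3 (mod 4), so (13/8323) = +(8323/13).
Reduce top mod 13: now compute (3/13).
Reciprocity: 3 ≡ 3 and 13 ≡ 1 (mod 4), so (3/13) = +(13/3).
Reduce top mod 3: now compute (1/3).
Reached (1/3) = 1. Collecting the sign flips along the way, the symbol is +1.

1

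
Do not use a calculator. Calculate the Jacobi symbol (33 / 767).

Reciprocity: 33 ≡ 1 and 767 ≡ 3 (mod 4), so (33/767) = +(767/33).
Reduce top mod 33: now compute (8/33).
Pull out 2^3: since 33 ≡ 1 (mod 8), (2/33) = +1, so (2/33)^3 = +1.
Reached (1/33) = 1. Collecting the sign flips along the way, the symbol is +1.

1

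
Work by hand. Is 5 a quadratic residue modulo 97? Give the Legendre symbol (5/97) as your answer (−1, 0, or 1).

-1

Reciprocity: 5 ≡ 1 and 97 ≡ 1 (mod 4), so (5/97) = +(97/5).
Reduce top mod 5: now compute (2/5).
Pull out 2: since 5 ≡ 5 (mod 8), (2/5) = -1.
Reached (1/5) = 1. Collecting the sign flips along the way, the symbol is -1.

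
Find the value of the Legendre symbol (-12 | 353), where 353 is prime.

Euler's criterion: (-12/353) ≡ 341^176 (mod 353).
341^2 ≡ 144 (mod 353)
341^4 ≡ 262 (mod 353)
341^8 ≡ 162 (mod 353)
341^16 ≡ 122 (mod 353)
341^32 ≡ 58 (mod 353)
341^64 ≡ 187 (mod 353)
341^128 ≡ 22 (mod 353)
341^176 = 341^(128+32+16) ≡ 352 (mod 353).
Result is 352 ≡ −1, so (-12/353) = −1.

-1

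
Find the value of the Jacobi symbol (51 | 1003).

0

Reciprocity: 51 ≡ 3 and 1003 ≡ 3 (mod 4), so (51/1003) = −(1003/51).
Reduce top mod 51: now compute (34/51).
Pull out 2: since 51 ≡ 3 (mod 8), (2/51) = -1.
Reciprocity: 17 ≡ 1 and 51 ≡ 3 (mod 4), so (17/51) = +(51/17).
Reduce top mod 17: now compute (0/17).
Top reduces to 0: gcd > 1, so the symbol is 0.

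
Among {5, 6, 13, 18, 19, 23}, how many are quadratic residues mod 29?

4

(5/29) = +1 → QR.
(6/29) = +1 → QR.
(13/29) = +1 → QR.
(18/29) = -1 → non-residue.
(19/29) = -1 → non-residue.
(23/29) = +1 → QR.
Total quadratic residues among the 6: 4.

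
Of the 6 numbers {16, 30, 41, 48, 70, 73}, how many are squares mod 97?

4

(16/97) = +1 → QR.
(30/97) = -1 → non-residue.
(41/97) = -1 → non-residue.
(48/97) = +1 → QR.
(70/97) = +1 → QR.
(73/97) = +1 → QR.
Total quadratic residues among the 6: 4.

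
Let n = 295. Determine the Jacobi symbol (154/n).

1

Pull out 2: since 295 ≡ 7 (mod 8), (2/295) = +1.
Reciprocity: 77 ≡ 1 and 295 ≡ 3 (mod 4), so (77/295) = +(295/77).
Reduce top mod 77: now compute (64/77).
Pull out 2^6: since 77 ≡ 5 (mod 8), (2/77) = -1, so (2/77)^6 = +1.
Reached (1/77) = 1. Collecting the sign flips along the way, the symbol is +1.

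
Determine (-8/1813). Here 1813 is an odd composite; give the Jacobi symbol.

First reduce: -8 ≡ 1805 (mod 1813).
Reciprocity: 1805 ≡ 1 and 1813 ≡ 1 (mod 4), so (1805/1813) = +(1813/1805).
Reduce top mod 1805: now compute (8/1805).
Pull out 2^3: since 1805 ≡ 5 (mod 8), (2/1805) = -1, so (2/1805)^3 = -1.
Reached (1/1805) = 1. Collecting the sign flips along the way, the symbol is -1.

-1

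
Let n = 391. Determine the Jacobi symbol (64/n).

1

Pull out 2^6: since 391 ≡ 7 (mod 8), (2/391) = +1, so (2/391)^6 = +1.
Reached (1/391) = 1. Collecting the sign flips along the way, the symbol is +1.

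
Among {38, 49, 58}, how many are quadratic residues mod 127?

(38/127) = +1 → QR.
(49/127) = +1 → QR.
(58/127) = -1 → non-residue.
Total quadratic residues among the 3: 2.

2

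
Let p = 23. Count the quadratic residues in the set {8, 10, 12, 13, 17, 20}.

3

(8/23) = +1 → QR.
(10/23) = -1 → non-residue.
(12/23) = +1 → QR.
(13/23) = +1 → QR.
(17/23) = -1 → non-residue.
(20/23) = -1 → non-residue.
Total quadratic residues among the 6: 3.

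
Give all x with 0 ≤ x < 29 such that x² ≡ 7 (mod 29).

6, 23

29 ≡ 1 (mod 4), so we find a root by search.
Trying successive values, 6² = 36 ≡ 7 (mod 29). The other root is 29 − 6 = 23.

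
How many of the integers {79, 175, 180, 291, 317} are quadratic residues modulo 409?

2

(79/409) = -1 → non-residue.
(175/409) = -1 → non-residue.
(180/409) = +1 → QR.
(291/409) = -1 → non-residue.
(317/409) = +1 → QR.
Total quadratic residues among the 5: 2.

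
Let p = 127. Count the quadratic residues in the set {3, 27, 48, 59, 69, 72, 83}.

(3/127) = -1 → non-residue.
(27/127) = -1 → non-residue.
(48/127) = -1 → non-residue.
(59/127) = -1 → non-residue.
(69/127) = +1 → QR.
(72/127) = +1 → QR.
(83/127) = -1 → non-residue.
Total quadratic residues among the 7: 2.

2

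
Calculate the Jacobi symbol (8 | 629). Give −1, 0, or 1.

-1

Pull out 2^3: since 629 ≡ 5 (mod 8), (2/629) = -1, so (2/629)^3 = -1.
Reached (1/629) = 1. Collecting the sign flips along the way, the symbol is -1.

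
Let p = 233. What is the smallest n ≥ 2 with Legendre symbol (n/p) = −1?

3

(2/233) = +1, so 2 is a residue.
(3/233) = −1, so 3 is the smallest positive non-residue mod 233.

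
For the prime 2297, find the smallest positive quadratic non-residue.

3

(2/2297) = +1, so 2 is a residue.
(3/2297) = −1, so 3 is the smallest positive non-residue mod 2297.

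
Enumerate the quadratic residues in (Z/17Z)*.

1 2 4 8 9 13 15 16

Square k = 1,…,8 (k and 17−k give the same square):
1²=1, 2²=4, 3²=9, 4²=16, 5²≡8, 6²≡2, 7²≡15, 8²≡13 (mod 17).
So the quadratic residues mod 17 are {1, 2, 4, 8, 9, 13, 15, 16}.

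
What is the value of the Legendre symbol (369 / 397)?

Reciprocity: 369 ≡ 1 and 397 ≡ 1 (mod 4), so (369/397) = +(397/369).
Reduce top mod 369: now compute (28/369).
Pull out 2^2: since 369 ≡ 1 (mod 8), (2/369) = +1, so (2/369)^2 = +1.
Reciprocity: 7 ≡ 3 and 369 ≡ 1 (mod 4), so (7/369) = +(369/7).
Reduce top mod 7: now compute (5/7).
Reciprocity: 5 ≡ 1 and 7 ≡ 3 (mod 4), so (5/7) = +(7/5).
Reduce top mod 5: now compute (2/5).
Pull out 2: since 5 ≡ 5 (mod 8), (2/5) = -1.
Reached (1/5) = 1. Collecting the sign flips along the way, the symbol is -1.

-1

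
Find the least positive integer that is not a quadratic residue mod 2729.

3

(2/2729) = +1, so 2 is a residue.
(3/2729) = −1, so 3 is the smallest positive non-residue mod 2729.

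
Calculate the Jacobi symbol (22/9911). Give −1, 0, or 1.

Pull out 2: since 9911 ≡ 7 (mod 8), (2/9911) = +1.
Reciprocity: 11 ≡ 3 and 9911 ≡ 3 (mod 4), so (11/9911) = −(9911/11).
Reduce top mod 11: now compute (0/11).
Top reduces to 0: gcd > 1, so the symbol is 0.

0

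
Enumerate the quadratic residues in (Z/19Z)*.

Square k = 1,…,9 (k and 19−k give the same square):
1²=1, 2²=4, 3²=9, 4²=16, 5²≡6, 6²≡17, 7²≡11, 8²≡7, 9²≡5 (mod 19).
So the quadratic residues mod 19 are {1, 4, 5, 6, 7, 9, 11, 16, 17}.

1 4 5 6 7 9 11 16 17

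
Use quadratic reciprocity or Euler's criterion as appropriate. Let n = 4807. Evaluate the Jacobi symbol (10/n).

Pull out 2: since 4807 ≡ 7 (mod 8), (2/4807) = +1.
Reciprocity: 5 ≡ 1 and 4807 ≡ 3 (mod 4), so (5/4807) = +(4807/5).
Reduce top mod 5: now compute (2/5).
Pull out 2: since 5 ≡ 5 (mod 8), (2/5) = -1.
Reached (1/5) = 1. Collecting the sign flips along the way, the symbol is -1.

-1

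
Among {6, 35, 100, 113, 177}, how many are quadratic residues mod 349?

(6/349) = -1 → non-residue.
(35/349) = -1 → non-residue.
(100/349) = +1 → QR.
(113/349) = -1 → non-residue.
(177/349) = -1 → non-residue.
Total quadratic residues among the 5: 1.

1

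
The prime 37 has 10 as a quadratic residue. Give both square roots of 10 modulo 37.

37 ≡ 1 (mod 4), so we find a root by search.
Trying successive values, 11² = 121 ≡ 10 (mod 37). The other root is 37 − 11 = 26.

11, 26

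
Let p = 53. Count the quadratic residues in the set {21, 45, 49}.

1

(21/53) = -1 → non-residue.
(45/53) = -1 → non-residue.
(49/53) = +1 → QR.
Total quadratic residues among the 3: 1.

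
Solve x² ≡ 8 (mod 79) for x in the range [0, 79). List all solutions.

Since 79 ≡ 3 (mod 4), a square root of 8 is 8^((79+1)/4) = 8^20 mod 79.
Repeated squaring: 8^2≡64, 8^4≡67, 8^8≡65, 8^16≡38 (mod 79).
8^20 = 8^(16+4) ≡ 18 (mod 79).
Check: 18² = 324 ≡ 8 (mod 79). The two roots are 18 and 61.

18, 61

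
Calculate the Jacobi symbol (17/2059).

1

Reciprocity: 17 ≡ 1 and 2059 ≡ 3 (mod 4), so (17/2059) = +(2059/17).
Reduce top mod 17: now compute (2/17).
Pull out 2: since 17 ≡ 1 (mod 8), (2/17) = +1.
Reached (1/17) = 1. Collecting the sign flips along the way, the symbol is +1.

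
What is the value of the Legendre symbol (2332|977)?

-1

First reduce: 2332 ≡ 378 (mod 977).
Pull out 2: since 977 ≡ 1 (mod 8), (2/977) = +1.
Reciprocity: 189 ≡ 1 and 977 ≡ 1 (mod 4), so (189/977) = +(977/189).
Reduce top mod 189: now compute (32/189).
Pull out 2^5: since 189 ≡ 5 (mod 8), (2/189) = -1, so (2/189)^5 = -1.
Reached (1/189) = 1. Collecting the sign flips along the way, the symbol is -1.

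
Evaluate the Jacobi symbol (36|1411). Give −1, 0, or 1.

Pull out 2^2: since 1411 ≡ 3 (mod 8), (2/1411) = -1, so (2/1411)^2 = +1.
Reciprocity: 9 ≡ 1 and 1411 ≡ 3 (mod 4), so (9/1411) = +(1411/9).
Reduce top mod 9: now compute (7/9).
Reciprocity: 7 ≡ 3 and 9 ≡ 1 (mod 4), so (7/9) = +(9/7).
Reduce top mod 7: now compute (2/7).
Pull out 2: since 7 ≡ 7 (mod 8), (2/7) = +1.
Reached (1/7) = 1. Collecting the sign flips along the way, the symbol is +1.

1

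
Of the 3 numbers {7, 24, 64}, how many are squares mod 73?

2

(7/73) = -1 → non-residue.
(24/73) = +1 → QR.
(64/73) = +1 → QR.
Total quadratic residues among the 3: 2.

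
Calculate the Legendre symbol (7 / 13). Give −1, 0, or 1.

-1

Euler's criterion: (7/13) ≡ 7^6 (mod 13).
7^2 ≡ 10 (mod 13)
7^4 ≡ 9 (mod 13)
7^6 = 7^(4+2) ≡ 12 (mod 13).
Result is 12 ≡ −1, so (7/13) = −1.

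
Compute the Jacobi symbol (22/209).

Pull out 2: since 209 ≡ 1 (mod 8), (2/209) = +1.
Reciprocity: 11 ≡ 3 and 209 ≡ 1 (mod 4), so (11/209) = +(209/11).
Reduce top mod 11: now compute (0/11).
Top reduces to 0: gcd > 1, so the symbol is 0.

0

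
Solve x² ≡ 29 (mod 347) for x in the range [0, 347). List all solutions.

42, 305

Since 347 ≡ 3 (mod 4), a square root of 29 is 29^((347+1)/4) = 29^87 mod 347.
Repeated squaring: 29^2≡147, 29^4≡95, 29^8≡3, 29^16≡9, 29^32≡81, 29^64≡315 (mod 347).
29^87 = 29^(64+16+4+2+1) ≡ 42 (mod 347).
Check: 42² = 1764 ≡ 29 (mod 347). The two roots are 42 and 305.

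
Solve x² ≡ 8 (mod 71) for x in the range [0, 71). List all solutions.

Since 71 ≡ 3 (mod 4), a square root of 8 is 8^((71+1)/4) = 8^18 mod 71.
Repeated squaring: 8^2≡64, 8^4≡49, 8^8≡58, 8^16≡27 (mod 71).
8^18 = 8^(16+2) ≡ 24 (mod 71).
Check: 24² = 576 ≡ 8 (mod 71). The two roots are 24 and 47.

24, 47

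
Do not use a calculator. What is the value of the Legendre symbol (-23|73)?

1

First reduce: -23 ≡ 50 (mod 73).
Pull out 2: since 73 ≡ 1 (mod 8), (2/73) = +1.
Reciprocity: 25 ≡ 1 and 73 ≡ 1 (mod 4), so (25/73) = +(73/25).
Reduce top mod 25: now compute (23/25).
Reciprocity: 23 ≡ 3 and 25 ≡ 1 (mod 4), so (23/25) = +(25/23).
Reduce top mod 23: now compute (2/23).
Pull out 2: since 23 ≡ 7 (mod 8), (2/23) = +1.
Reached (1/23) = 1. Collecting the sign flips along the way, the symbol is +1.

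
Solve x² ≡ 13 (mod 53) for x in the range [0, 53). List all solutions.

53 ≡ 1 (mod 4), so we find a root by search.
Trying successive values, 15² = 225 ≡ 13 (mod 53). The other root is 53 − 15 = 38.

15, 38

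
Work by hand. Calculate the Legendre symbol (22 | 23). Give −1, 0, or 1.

Pull out 2: since 23 ≡ 7 (mod 8), (2/23) = +1.
Reciprocity: 11 ≡ 3 and 23 ≡ 3 (mod 4), so (11/23) = −(23/11).
Reduce top mod 11: now compute (1/11).
Reached (1/11) = 1. Collecting the sign flips along the way, the symbol is -1.

-1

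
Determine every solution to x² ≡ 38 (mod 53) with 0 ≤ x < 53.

53 ≡ 1 (mod 4), so we find a root by search.
Trying successive values, 12² = 144 ≡ 38 (mod 53). The other root is 53 − 12 = 41.

12, 41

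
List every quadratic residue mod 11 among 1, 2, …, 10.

Square k = 1,…,5 (k and 11−k give the same square):
1²=1, 2²=4, 3²=9, 4²≡5, 5²≡3 (mod 11).
So the quadratic residues mod 11 are {1, 3, 4, 5, 9}.

1 3 4 5 9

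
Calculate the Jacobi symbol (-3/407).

First reduce: -3 ≡ 404 (mod 407).
Pull out 2^2: since 407 ≡ 7 (mod 8), (2/407) = +1, so (2/407)^2 = +1.
Reciprocity: 101 ≡ 1 and 407 ≡ 3 (mod 4), so (101/407) = +(407/101).
Reduce top mod 101: now compute (3/101).
Reciprocity: 3 ≡ 3 and 101 ≡ 1 (mod 4), so (3/101) = +(101/3).
Reduce top mod 3: now compute (2/3).
Pull out 2: since 3 ≡ 3 (mod 8), (2/3) = -1.
Reached (1/3) = 1. Collecting the sign flips along the way, the symbol is -1.

-1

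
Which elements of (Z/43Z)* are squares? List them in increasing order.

Square k = 1,…,21 (k and 43−k give the same square):
1²=1, 2²=4, 3²=9, 4²=16, 5²=25, 6²=36, 7²≡6, 8²≡21, 9²≡38, 10²≡14, 11²≡35, 12²≡15, 13²≡40, 14²≡24, 15²≡10, 16²≡41, 17²≡31, 18²≡23, 19²≡17, 20²≡13, 21²≡11 (mod 43).
So the quadratic residues mod 43 are {1, 4, 6, 9, 10, 11, 13, 14, 15, 16, 17, 21, 23, 24, 25, 31, 35, 36, 38, 40, 41}.

1 4 6 9 10 11 13 14 15 16 17 21 23 24 25 31 35 36 38 40 41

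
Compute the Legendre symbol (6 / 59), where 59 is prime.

-1

Euler's criterion: (6/59) ≡ 6^29 (mod 59).
6^2 ≡ 36 (mod 59)
6^4 ≡ 57 (mod 59)
6^8 ≡ 4 (mod 59)
6^16 ≡ 16 (mod 59)
6^29 = 6^(16+8+4+1) ≡ 58 (mod 59).
Result is 58 ≡ −1, so (6/59) = −1.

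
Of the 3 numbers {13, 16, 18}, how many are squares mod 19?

(13/19) = -1 → non-residue.
(16/19) = +1 → QR.
(18/19) = -1 → non-residue.
Total quadratic residues among the 3: 1.

1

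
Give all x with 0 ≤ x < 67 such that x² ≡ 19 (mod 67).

32, 35

Since 67 ≡ 3 (mod 4), a square root of 19 is 19^((67+1)/4) = 19^17 mod 67.
Repeated squaring: 19^2≡26, 19^4≡6, 19^8≡36, 19^16≡23 (mod 67).
19^17 = 19^(16+1) ≡ 35 (mod 67).
Check: 35² = 1225 ≡ 19 (mod 67). The two roots are 32 and 35.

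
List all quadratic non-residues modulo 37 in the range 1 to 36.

Square k = 1,…,18 (k and 37−k give the same square):
1²=1, 2²=4, 3²=9, 4²=16, 5²=25, 6²=36, 7²≡12, 8²≡27, 9²≡7, 10²≡26, 11²≡10, 12²≡33, 13²≡21, 14²≡11, 15²≡3, 16²≡34, 17²≡30, 18²≡28 (mod 37).
The residues are {1, 3, 4, 7, 9, 10, 11, 12, 16, 21, 25, 26, 27, 28, 30, 33, 34, 36}; the non-residues are the remaining 18 nonzero classes.

2 5 6 8 13 14 15 17 18 19 20 22 23 24 29 31 32 35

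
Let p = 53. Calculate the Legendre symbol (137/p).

-1

First reduce: 137 ≡ 31 (mod 53).
Reciprocity: 31 ≡ 3 and 53 ≡ 1 (mod 4), so (31/53) = +(53/31).
Reduce top mod 31: now compute (22/31).
Pull out 2: since 31 ≡ 7 (mod 8), (2/31) = +1.
Reciprocity: 11 ≡ 3 and 31 ≡ 3 (mod 4), so (11/31) = −(31/11).
Reduce top mod 11: now compute (9/11).
Reciprocity: 9 ≡ 1 and 11 ≡ 3 (mod 4), so (9/11) = +(11/9).
Reduce top mod 9: now compute (2/9).
Pull out 2: since 9 ≡ 1 (mod 8), (2/9) = +1.
Reached (1/9) = 1. Collecting the sign flips along the way, the symbol is -1.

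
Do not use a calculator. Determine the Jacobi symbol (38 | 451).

-1

Pull out 2: since 451 ≡ 3 (mod 8), (2/451) = -1.
Reciprocity: 19 ≡ 3 and 451 ≡ 3 (mod 4), so (19/451) = −(451/19).
Reduce top mod 19: now compute (14/19).
Pull out 2: since 19 ≡ 3 (mod 8), (2/19) = -1.
Reciprocity: 7 ≡ 3 and 19 ≡ 3 (mod 4), so (7/19) = −(19/7).
Reduce top mod 7: now compute (5/7).
Reciprocity: 5 ≡ 1 and 7 ≡ 3 (mod 4), so (5/7) = +(7/5).
Reduce top mod 5: now compute (2/5).
Pull out 2: since 5 ≡ 5 (mod 8), (2/5) = -1.
Reached (1/5) = 1. Collecting the sign flips along the way, the symbol is -1.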